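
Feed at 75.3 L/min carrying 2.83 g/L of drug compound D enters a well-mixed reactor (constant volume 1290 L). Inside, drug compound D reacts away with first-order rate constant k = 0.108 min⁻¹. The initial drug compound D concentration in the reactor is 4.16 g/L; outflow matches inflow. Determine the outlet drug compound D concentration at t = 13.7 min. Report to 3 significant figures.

1.32 g/L

Accumulation = in − out − consumed: V dC/dt = Q C_in − Q C − k V C.
This is linear with rate a = Q/V + k = 0.16637 min⁻¹.
C_ss = Q C_in/(Q + kV) = 0.99291 g/L; C(t) = C_ss + (C₀ − C_ss) e^(−a t).
C(13.7) = 0.99291 + (3.1671)·e^(−0.16637·13.7) = 0.99291 + (3.1671)·0.10236 = 1.3171 g/L.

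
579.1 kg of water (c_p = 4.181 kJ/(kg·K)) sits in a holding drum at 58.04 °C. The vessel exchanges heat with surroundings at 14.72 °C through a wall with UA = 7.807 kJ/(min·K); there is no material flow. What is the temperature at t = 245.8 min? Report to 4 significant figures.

34.33 °C

M c_p dT/dt = −UA(T − T_amb).
dT/dt = (T_ss − T)/τ with T_ss = T_amb = 14.7200 °C, τ = M c_p/UA = 579.1·4.181/7.807 = 310.134 min.
Solution: T(t) = T_ss + (T₀ − T_ss) e^(−t/τ).
T(245.8) = 14.7200 + (43.3200)·0.452684 = 34.3303 °C.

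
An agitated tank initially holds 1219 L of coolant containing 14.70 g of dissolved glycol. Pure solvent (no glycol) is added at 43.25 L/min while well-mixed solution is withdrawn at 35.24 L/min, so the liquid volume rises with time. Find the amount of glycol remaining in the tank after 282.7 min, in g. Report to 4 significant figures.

0.1449 g

Total volume: dV/dt = Q_in − Q_out = 8.01000 L/min, so V(t) = 1219 + 8.01000 t and V(282.7) = 3483.43 L.
Solute balance: dm/dt = 0 − Q_out C = −Q_out m/V(t).
Separate: dm/m = −Q_out dt/V(t) ⇒ ln(m/m₀) = −(Q_out/(Q_in−Q_out)) ln(V/V₀).
m = m₀ (V₀/V)^(Q_out/(Q_in−Q_out)) = 14.70 × (1219/3483.43)^(4.39950) = 0.144921 g.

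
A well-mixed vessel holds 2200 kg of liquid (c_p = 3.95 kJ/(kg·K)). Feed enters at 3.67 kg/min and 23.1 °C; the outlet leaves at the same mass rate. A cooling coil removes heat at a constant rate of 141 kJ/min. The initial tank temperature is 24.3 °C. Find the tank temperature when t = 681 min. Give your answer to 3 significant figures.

First-law balance (no shaft work): M c_p dT/dt = ṁ c_p (T_in − T) − 141.
Rearrange: dT/dt = (T_ss − T)/τ with τ = M/ṁ = 599.46 min and T_ss = T_in − Q̇/(ṁ c_p) = 13.374 °C.
Solution: T(t) = T_ss + (T₀ − T_ss) e^(−t/τ).
T(681) = 13.374 + (10.926)·e^(−681/599.46) = 13.374 + (10.926)·0.32109 = 16.882 °C.

16.9 °C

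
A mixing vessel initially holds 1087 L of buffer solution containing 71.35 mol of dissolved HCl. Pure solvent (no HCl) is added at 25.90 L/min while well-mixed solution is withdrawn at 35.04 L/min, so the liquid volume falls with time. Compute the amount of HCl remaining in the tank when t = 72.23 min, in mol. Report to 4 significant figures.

1.981 mol

Total volume: dV/dt = Q_in − Q_out = -9.14000 L/min, so V(t) = 1087 − 9.14000 t and V(72.23) = 426.818 L.
Species balance (pure solvent in): dm/dt = −Q_out · m/V(t).
dm/m = −Q_out dt/(V₀ − 9.14000 t); integrating gives ln(m/m₀) = −(Q_out/(Q_in−Q_out)) ln(V/V₀).
m = m₀ (V₀/V)^(Q_out/(Q_in−Q_out)) = 71.35 × (1087/426.818)^(-3.83370) = 1.98136 mol.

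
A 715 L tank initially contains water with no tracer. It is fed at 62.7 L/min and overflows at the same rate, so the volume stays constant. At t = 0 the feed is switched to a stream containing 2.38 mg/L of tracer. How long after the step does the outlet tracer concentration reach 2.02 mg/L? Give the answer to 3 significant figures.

Species balance on the tank: V dC/dt = Q(C_in − C), so τ = V/Q = 11.404 min.
C(t) = C_in + (C₀ − C_in) e^(−t/τ). Set C = 2.02 and solve for t:
e^(−t/τ) = (C − C_in)/(C₀ − C_in) = (2.02 − 2.38)/(0 − 2.38) = 0.15126
t = −τ ln(…) = 11.404 × 1.8888 = 21.538 min.

21.5 min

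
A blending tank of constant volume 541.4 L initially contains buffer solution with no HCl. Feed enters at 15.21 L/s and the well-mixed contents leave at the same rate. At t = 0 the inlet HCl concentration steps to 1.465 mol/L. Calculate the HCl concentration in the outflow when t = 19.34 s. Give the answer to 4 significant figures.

0.6141 mol/L

Species balance on the tank: V dC/dt = Q(C_in − C).
Time constant τ = V/Q = 541.4/15.21 = 35.5950 s.
C approaches C_in exponentially: C(t) = C_in + (C₀ − C_in) e^(−t/τ).
C(19.34) = 1.465 + (0 − 1.465)·e^(−19.34/35.5950) = 1.465 + (-1.46500)·0.580808 = 0.614116 mol/L.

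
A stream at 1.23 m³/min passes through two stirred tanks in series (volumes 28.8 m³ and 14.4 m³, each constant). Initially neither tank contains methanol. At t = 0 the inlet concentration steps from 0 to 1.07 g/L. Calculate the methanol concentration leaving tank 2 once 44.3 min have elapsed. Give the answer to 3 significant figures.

Each tank obeys Vᵢ dCᵢ/dt = Q(Cᵢ₋₁ − Cᵢ), so τᵢ = Vᵢ/Q.
τ₁ = 28.8/1.23 = 23.415 min; τ₂ = 14.4/1.23 = 11.707 min.
Tank 1: C₁ = C_in(1 − e^(−t/τ₁)). Tank 2 (τ₁ ≠ τ₂): C₂ = C_in[1 − (τ₁ e^(−t/τ₁) − τ₂ e^(−t/τ₂))/(τ₁ − τ₂)].
At t = 44.3: e^(−t/τ₁) = 0.15077, e^(−t/τ₂) = 0.022733.
C₂ = 1.07·[1 − (23.415·0.15077 − 11.707·0.022733)/(11.707)] = 1.07·0.72119 = 0.77167 g/L.

0.772 g/L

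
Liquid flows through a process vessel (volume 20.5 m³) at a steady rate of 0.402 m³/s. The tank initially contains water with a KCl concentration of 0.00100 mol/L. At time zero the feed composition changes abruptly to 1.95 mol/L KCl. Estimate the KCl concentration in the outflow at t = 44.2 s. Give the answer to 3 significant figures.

Species balance on the tank: V dC/dt = Q(C_in − C).
Time constant τ = V/Q = 20.5/0.402 = 50.995 s.
This is linear first-order; C(t) = C_in + (C₀ − C_in) e^(−t/τ).
C(44.2) = 1.95 + (0.00100 − 1.95)·e^(−44.2/50.995) = 1.95 + (-1.9490)·0.42031 = 1.1308 mol/L.

1.13 mol/L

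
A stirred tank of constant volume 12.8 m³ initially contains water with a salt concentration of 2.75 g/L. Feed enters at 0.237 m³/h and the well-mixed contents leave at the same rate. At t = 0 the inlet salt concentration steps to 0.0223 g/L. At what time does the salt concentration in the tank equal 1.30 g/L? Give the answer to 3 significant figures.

Transient balance on the dissolved component: V dC/dt = Q(C_in − C), so τ = V/Q = 54.008 h.
C(t) = C_in + (C₀ − C_in) e^(−t/τ). Set C = 1.30 and solve for t:
e^(−t/τ) = (C − C_in)/(C₀ − C_in) = (1.30 − 0.0223)/(2.75 − 0.0223) = 0.46842
t = −τ ln(…) = 54.008 × 0.75840 = 40.960 h.

41.0 h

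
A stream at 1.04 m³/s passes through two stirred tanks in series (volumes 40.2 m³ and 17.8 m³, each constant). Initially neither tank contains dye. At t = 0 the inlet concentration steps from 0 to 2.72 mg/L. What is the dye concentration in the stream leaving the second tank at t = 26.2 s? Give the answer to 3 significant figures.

Each tank obeys Vᵢ dCᵢ/dt = Q(Cᵢ₋₁ − Cᵢ), so τᵢ = Vᵢ/Q.
τ₁ = 40.2/1.04 = 38.654 s; τ₂ = 17.8/1.04 = 17.115 s.
Solving the cascade with C₁(0)=C₂(0)=0 gives C₂(t) = C_in[1 − (τ₁ e^(−t/τ₁) − τ₂ e^(−t/τ₂))/(τ₁ − τ₂)].
At t = 26.2: e^(−t/τ₁) = 0.50773, e^(−t/τ₂) = 0.21637.
C₂ = 2.72·[1 − (38.654·0.50773 − 17.115·0.21637)/(21.538)] = 2.72·0.26074 = 0.70922 mg/L.

0.709 mg/L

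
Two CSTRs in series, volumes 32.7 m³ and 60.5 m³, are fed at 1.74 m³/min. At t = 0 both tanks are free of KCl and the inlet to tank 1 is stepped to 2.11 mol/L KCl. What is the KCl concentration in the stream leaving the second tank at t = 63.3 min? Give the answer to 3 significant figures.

Each tank obeys Vᵢ dCᵢ/dt = Q(Cᵢ₋₁ − Cᵢ), so τᵢ = Vᵢ/Q.
τ₁ = 32.7/1.74 = 18.793 min; τ₂ = 60.5/1.74 = 34.770 min.
Solving the cascade with C₁(0)=C₂(0)=0 gives C₂(t) = C_in[1 − (τ₁ e^(−t/τ₁) − τ₂ e^(−t/τ₂))/(τ₁ − τ₂)].
At t = 63.3: e^(−t/τ₁) = 0.034450, e^(−t/τ₂) = 0.16194.
C₂ = 2.11·[1 − (18.793·0.034450 − 34.770·0.16194)/(-15.977)] = 2.11·0.68810 = 1.4519 mol/L.

1.45 mol/L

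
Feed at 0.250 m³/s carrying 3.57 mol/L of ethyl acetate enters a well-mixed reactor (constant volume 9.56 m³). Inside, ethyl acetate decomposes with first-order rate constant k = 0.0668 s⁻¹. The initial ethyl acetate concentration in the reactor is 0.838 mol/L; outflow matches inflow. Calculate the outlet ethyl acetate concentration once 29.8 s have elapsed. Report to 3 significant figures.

0.994 mol/L

Species balance: V dC/dt = Q C_in − Q C − k V C.
dC/dt = (Q/V) C_in − (Q/V + k) C; effective rate a = Q/V + k = 0.026151 + 0.0668 = 0.092951 s⁻¹.
C_ss = Q C_in/(Q + kV) = 1.0044 mol/L; C(t) = C_ss + (C₀ − C_ss) e^(−a t).
C(29.8) = 1.0044 + (-0.16638)·e^(−0.092951·29.8) = 1.0044 + (-0.16638)·0.062666 = 0.99395 mol/L.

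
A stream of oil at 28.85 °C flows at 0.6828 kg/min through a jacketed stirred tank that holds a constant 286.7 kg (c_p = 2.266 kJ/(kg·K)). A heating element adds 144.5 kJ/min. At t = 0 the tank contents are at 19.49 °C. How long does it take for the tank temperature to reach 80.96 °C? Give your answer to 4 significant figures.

382.9 min

Energy balance: M c_p dT/dt = ṁ c_p (T_in − T) + 144.5.
τ = M/ṁ = 419.889 min; T_ss = T_in + Q̇/(ṁ c_p) = 122.243 °C.
T(t) = T_ss + (T₀ − T_ss) e^(−t/τ). Set T = 80.96:
e^(−t/τ) = (80.96 − 122.243)/(19.49 − 122.243) = 0.401769
t = −419.889 · ln(0.401769) = 382.887 min.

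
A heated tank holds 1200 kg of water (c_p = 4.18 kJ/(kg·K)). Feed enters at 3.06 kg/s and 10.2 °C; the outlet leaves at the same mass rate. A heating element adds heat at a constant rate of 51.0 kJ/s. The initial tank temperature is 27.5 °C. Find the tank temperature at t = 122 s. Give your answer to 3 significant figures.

M c_p dT/dt = ṁ c_p (T_in − T) + Q̇.
Rearrange: dT/dt = (T_ss − T)/τ with τ = M/ṁ = 392.16 s and T_ss = T_in + Q̇/(ṁ c_p) = 14.187 °C.
Integrating: T(t) = T_ss + (T₀ − T_ss) e^(−t/τ).
T(122) = 14.187 + (13.313)·e^(−122/392.16) = 14.187 + (13.313)·0.73264 = 23.941 °C.

23.9 °C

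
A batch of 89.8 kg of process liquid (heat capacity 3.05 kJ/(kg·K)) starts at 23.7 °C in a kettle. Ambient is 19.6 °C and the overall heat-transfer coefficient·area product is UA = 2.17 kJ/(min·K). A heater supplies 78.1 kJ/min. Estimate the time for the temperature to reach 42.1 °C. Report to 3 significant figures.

M c_p dT/dt = −UA(T − T_amb) + Q̇.
τ = M c_p/UA = 126.22 min; T_ss = T_amb + Q̇/UA = 19.6 + 78.1/2.17 = 55.591 °C.
T(t) = T_ss + (T₀ − T_ss)e^(−t/τ); set T = 42.1:
t = −τ ln[(T − T_ss)/(T₀ − T_ss)] = −126.22 · ln(0.42303) = 108.59 min.

109 min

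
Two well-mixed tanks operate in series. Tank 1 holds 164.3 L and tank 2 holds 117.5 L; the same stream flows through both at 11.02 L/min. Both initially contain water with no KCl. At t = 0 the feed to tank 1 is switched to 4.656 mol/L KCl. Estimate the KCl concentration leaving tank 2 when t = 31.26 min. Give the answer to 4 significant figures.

Time constants: τᵢ = Vᵢ/Q for each well-mixed tank.
τ₁ = 164.3/11.02 = 14.9093 min; τ₂ = 117.5/11.02 = 10.6624 min.
Tank 1: C₁ = C_in(1 − e^(−t/τ₁)). Tank 2 (τ₁ ≠ τ₂): C₂ = C_in[1 − (τ₁ e^(−t/τ₁) − τ₂ e^(−t/τ₂))/(τ₁ − τ₂)].
At t = 31.26: e^(−t/τ₁) = 0.122863, e^(−t/τ₂) = 0.0533016.
C₂ = 4.656·[1 − (14.9093·0.122863 − 10.6624·0.0533016)/(4.24682)] = 4.656·0.702490 = 3.27079 mol/L.

3.271 mol/L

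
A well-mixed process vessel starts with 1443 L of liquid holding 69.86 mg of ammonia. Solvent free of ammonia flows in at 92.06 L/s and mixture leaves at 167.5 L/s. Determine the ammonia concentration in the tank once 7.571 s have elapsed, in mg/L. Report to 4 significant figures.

Let m(t) be the amount of ammonia. Volume: V(t) = V₀ + (Q_in − Q_out) t = 1443 − 75.4400 t; V(7.571) = 871.844 L.
Species balance (pure solvent in): dm/dt = −Q_out · m/V(t).
Separate: dm/m = −Q_out dt/V(t) ⇒ ln(m/m₀) = −(Q_out/(Q_in−Q_out)) ln(V/V₀).
m = m₀ (V₀/V)^(Q_out/(Q_in−Q_out)) = 69.86 × (1443/871.844)^(-2.22031) = 22.8225 mg.
C = m/V = 22.8225/871.844 = 0.0261773 mg/L.

0.02618 mg/L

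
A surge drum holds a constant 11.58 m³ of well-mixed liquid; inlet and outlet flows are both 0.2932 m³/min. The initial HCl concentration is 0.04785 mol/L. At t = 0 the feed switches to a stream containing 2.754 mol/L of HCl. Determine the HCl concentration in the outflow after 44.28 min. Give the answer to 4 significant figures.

1.872 mol/L

Accumulation = in − out for the solute gives V dC/dt = Q(C_in − C).
Rewrite as dC/dt + C/τ = C_in/τ, τ = V/Q = 39.4952 min.
C approaches C_in exponentially: C(t) = C_in + (C₀ − C_in) e^(−t/τ).
C(44.28) = 2.754 + (0.04785 − 2.754)·e^(−44.28/39.4952) = 2.754 + (-2.70615)·0.325905 = 1.87205 mol/L.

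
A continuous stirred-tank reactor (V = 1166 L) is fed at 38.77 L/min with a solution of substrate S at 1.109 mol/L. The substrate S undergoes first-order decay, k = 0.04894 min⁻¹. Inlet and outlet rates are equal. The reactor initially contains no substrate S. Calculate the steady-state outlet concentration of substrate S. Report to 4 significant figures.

Accumulation = in − out − consumed: V dC/dt = Q C_in − Q C − k V C.
At steady state: 0 = Q C_in − (Q + kV) C_ss, so C_ss = Q C_in/(Q + kV).
C_ss = 38.77·1.109/(38.77 + 0.04894·1166) = 42.9959/95.8340 = 0.448650 mol/L.

0.4486 mol/L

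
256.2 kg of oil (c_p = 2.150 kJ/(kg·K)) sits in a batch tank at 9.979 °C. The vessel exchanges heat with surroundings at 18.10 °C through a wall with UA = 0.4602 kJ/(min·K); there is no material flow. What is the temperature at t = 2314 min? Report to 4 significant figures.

First-law balance (no shaft work): M c_p dT/dt = −UA(T − T_amb).
dT/dt = (T_ss − T)/τ with T_ss = T_amb = 18.1000 °C, τ = M c_p/UA = 256.2·2.150/0.4602 = 1196.94 min.
Solution: T(t) = T_ss + (T₀ − T_ss) e^(−t/τ).
T(2314) = 18.1000 + (-8.12100)·0.144674 = 16.9251 °C.

16.93 °C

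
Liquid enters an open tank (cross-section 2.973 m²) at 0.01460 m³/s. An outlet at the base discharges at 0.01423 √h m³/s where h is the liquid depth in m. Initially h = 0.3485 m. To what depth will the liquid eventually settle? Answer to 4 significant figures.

1.053 m

A dh/dt = Q_in − 0.01423 √h. Steady state requires inflow = outflow:
Q_in = 0.01423 √h_ss ⇒ √h_ss = 0.01460/0.01423 = 1.02600.
h_ss = 1.02600² = 1.05268 m. (Since h₀ = 0.3485 m < h_ss, the level will rise toward this value.)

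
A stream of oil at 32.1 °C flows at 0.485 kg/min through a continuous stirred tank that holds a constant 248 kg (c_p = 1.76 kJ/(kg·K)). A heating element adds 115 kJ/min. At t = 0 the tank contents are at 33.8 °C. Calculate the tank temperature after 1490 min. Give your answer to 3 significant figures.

160 °C

M c_p dT/dt = ṁ c_p (T_in − T) + Q̇.
τ = M/ṁ = 511.34 min; T_ss = T_in + Q̇/(ṁ c_p) = 32.1 + 115/(0.485·1.76) = 166.82 °C.
T approaches T_ss exponentially: T(t) = T_ss + (T₀ − T_ss) e^(−t/τ).
T(1490) = 166.82 + (-133.02)·e^(−1490/511.34) = 166.82 + (-133.02)·0.054263 = 159.61 °C.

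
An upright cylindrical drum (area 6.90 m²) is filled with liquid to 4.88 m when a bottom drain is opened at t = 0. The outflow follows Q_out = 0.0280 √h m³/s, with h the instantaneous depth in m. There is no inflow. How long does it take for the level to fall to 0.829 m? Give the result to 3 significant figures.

640 s

With no inflow, A dh/dt = −0.0280 √h.
This is separable: 2 d(√h)/dt = −0.0280/A, so √h = √h₀ − (0.0280/(2A)) t.
t = 2A(√h₀ − √h)/0.0280 = 2·6.90·(√4.88 − √0.829)/0.0280
  = 13.800 × (2.2091 − 0.91049) / 0.0280 = 640.01 s.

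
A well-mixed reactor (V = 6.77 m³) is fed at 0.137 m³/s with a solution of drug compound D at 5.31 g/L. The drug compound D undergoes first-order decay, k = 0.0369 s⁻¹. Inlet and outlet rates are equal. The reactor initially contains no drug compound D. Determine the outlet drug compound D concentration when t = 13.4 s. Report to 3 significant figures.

1.01 g/L

Accumulation = in − out − consumed: V dC/dt = Q C_in − Q C − k V C.
dC/dt = (Q/V) C_in − (Q/V + k) C; effective rate a = Q/V + k = 0.020236 + 0.0369 = 0.057136 s⁻¹.
C_ss = Q C_in/(Q + kV) = 1.8807 g/L; C(t) = C_ss + (C₀ − C_ss) e^(−a t).
C(13.4) = 1.8807 + (-1.8807)·e^(−0.057136·13.4) = 1.8807 + (-1.8807)·0.46504 = 1.0061 g/L.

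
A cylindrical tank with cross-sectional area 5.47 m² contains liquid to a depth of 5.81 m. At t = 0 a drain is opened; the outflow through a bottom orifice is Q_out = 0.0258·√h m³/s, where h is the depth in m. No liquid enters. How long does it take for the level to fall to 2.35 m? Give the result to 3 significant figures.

372 s

With no inflow, A dh/dt = −0.0258 √h.
Separate and integrate: 2(√h − √h₀) = −(0.0258/A) t.
t = 2A(√h₀ − √h)/0.0258 = 2·5.47·(√5.81 − √2.35)/0.0258
  = 10.940 × (2.4104 − 1.5330) / 0.0258 = 372.05 s.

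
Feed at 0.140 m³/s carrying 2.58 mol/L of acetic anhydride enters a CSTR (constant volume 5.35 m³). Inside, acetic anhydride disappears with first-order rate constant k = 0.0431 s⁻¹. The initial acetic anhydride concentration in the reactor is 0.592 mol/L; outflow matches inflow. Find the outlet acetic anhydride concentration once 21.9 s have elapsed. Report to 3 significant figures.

Species balance: V dC/dt = Q C_in − Q C − k V C.
This is linear with rate a = Q/V + k = 0.069268 s⁻¹.
C_ss = Q C_in/(Q + kV) = 0.97468 mol/L; C(t) = C_ss + (C₀ − C_ss) e^(−a t).
C(21.9) = 0.97468 + (-0.38268)·e^(−0.069268·21.9) = 0.97468 + (-0.38268)·0.21937 = 0.89073 mol/L.

0.891 mol/L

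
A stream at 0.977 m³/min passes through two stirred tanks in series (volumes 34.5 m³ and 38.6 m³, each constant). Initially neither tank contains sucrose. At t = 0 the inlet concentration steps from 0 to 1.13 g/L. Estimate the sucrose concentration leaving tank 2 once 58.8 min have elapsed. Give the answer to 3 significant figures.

0.527 g/L

Species balance on tank i: dCᵢ/dt = (Cᵢ₋₁ − Cᵢ)/τᵢ with τᵢ = Vᵢ/Q.
τ₁ = 34.5/0.977 = 35.312 min; τ₂ = 38.6/0.977 = 39.509 min.
Solving the cascade with C₁(0)=C₂(0)=0 gives C₂(t) = C_in[1 − (τ₁ e^(−t/τ₁) − τ₂ e^(−t/τ₂))/(τ₁ − τ₂)].
At t = 58.8: e^(−t/τ₁) = 0.18916, e^(−t/τ₂) = 0.22576.
C₂ = 1.13·[1 − (35.312·0.18916 − 39.509·0.22576)/(-4.1965)] = 1.13·0.46628 = 0.52690 g/L.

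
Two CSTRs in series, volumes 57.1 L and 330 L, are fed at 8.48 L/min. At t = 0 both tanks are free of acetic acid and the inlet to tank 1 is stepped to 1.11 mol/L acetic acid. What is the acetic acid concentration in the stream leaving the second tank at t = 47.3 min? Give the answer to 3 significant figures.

0.712 mol/L

Species balance on tank i: dCᵢ/dt = (Cᵢ₋₁ − Cᵢ)/τᵢ with τᵢ = Vᵢ/Q.
τ₁ = 57.1/8.48 = 6.7335 min; τ₂ = 330/8.48 = 38.915 min.
Tank 1: C₁ = C_in(1 − e^(−t/τ₁)). Tank 2 (τ₁ ≠ τ₂): C₂ = C_in[1 − (τ₁ e^(−t/τ₁) − τ₂ e^(−t/τ₂))/(τ₁ − τ₂)].
At t = 47.3: e^(−t/τ₁) = 0.00088973, e^(−t/τ₂) = 0.29657.
C₂ = 1.11·[1 − (6.7335·0.00088973 − 38.915·0.29657)/(-32.182)] = 1.11·0.64156 = 0.71213 mol/L.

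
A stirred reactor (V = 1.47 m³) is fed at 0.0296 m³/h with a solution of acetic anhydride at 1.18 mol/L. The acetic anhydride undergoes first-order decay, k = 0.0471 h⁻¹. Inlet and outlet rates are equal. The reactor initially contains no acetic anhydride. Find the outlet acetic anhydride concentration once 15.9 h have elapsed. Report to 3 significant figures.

V dC/dt = Q(C_in − C) − k V C.
This is linear with rate a = Q/V + k = 0.067236 h⁻¹.
C_ss = Q C_in/(Q + kV) = 0.35339 mol/L; C(t) = C_ss + (C₀ − C_ss) e^(−a t).
C(15.9) = 0.35339 + (-0.35339)·e^(−0.067236·15.9) = 0.35339 + (-0.35339)·0.34333 = 0.23206 mol/L.

0.232 mol/L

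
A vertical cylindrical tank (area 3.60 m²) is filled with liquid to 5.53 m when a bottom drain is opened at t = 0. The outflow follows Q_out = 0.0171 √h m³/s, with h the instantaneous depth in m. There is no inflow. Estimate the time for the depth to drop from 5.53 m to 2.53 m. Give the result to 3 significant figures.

320 s

Volume balance on the tank: A dh/dt = −0.0171 √h.
This is separable: 2 d(√h)/dt = −0.0171/A, so √h = √h₀ − (0.0171/(2A)) t.
t = 2A(√h₀ − √h)/0.0171 = 2·3.60·(√5.53 − √2.53)/0.0171
  = 7.2000 × (2.3516 − 1.5906) / 0.0171 = 320.42 s.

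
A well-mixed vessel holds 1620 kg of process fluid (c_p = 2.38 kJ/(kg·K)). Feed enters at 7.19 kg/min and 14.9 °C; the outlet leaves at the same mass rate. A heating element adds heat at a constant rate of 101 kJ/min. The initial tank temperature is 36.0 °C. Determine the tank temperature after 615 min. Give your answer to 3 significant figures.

21.8 °C

Heat balance on the well-mixed liquid: M c_p dT/dt = ṁ c_p (T_in − T) + 101.
τ = M/ṁ = 225.31 min; T_ss = T_in + Q̇/(ṁ c_p) = 14.9 + 101/(7.19·2.38) = 20.802 °C.
This is linear first-order; T(t) = T_ss + (T₀ − T_ss) e^(−t/τ).
T(615) = 20.802 + (15.198)·e^(−615/225.31) = 20.802 + (15.198)·0.065249 = 21.794 °C.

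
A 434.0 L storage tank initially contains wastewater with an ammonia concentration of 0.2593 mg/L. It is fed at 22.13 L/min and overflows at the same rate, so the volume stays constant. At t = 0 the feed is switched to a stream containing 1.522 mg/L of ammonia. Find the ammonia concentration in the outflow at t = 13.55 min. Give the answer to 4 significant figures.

Species balance on the tank: V dC/dt = Q(C_in − C).
Time constant τ = V/Q = 434.0/22.13 = 19.6114 min.
Solution: C(t) = C_in + (C₀ − C_in) e^(−t/τ).
C(13.55) = 1.522 + (0.2593 − 1.522)·e^(−13.55/19.6114) = 1.522 + (-1.26270)·0.501112 = 0.889246 mg/L.

0.8892 mg/L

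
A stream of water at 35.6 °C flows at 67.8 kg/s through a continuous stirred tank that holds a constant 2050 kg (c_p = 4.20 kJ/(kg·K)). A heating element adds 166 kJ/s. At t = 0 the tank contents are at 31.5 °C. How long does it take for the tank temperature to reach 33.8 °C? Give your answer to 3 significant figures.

Energy balance: M c_p dT/dt = ṁ c_p (T_in − T) + 166.
τ = M/ṁ = 30.236 s; T_ss = T_in + Q̇/(ṁ c_p) = 36.183 °C.
T(t) = T_ss + (T₀ − T_ss) e^(−t/τ). Set T = 33.8:
e^(−t/τ) = (33.8 − 36.183)/(31.5 − 36.183) = 0.50886
t = −30.236 · ln(0.50886) = 20.427 s.

20.4 s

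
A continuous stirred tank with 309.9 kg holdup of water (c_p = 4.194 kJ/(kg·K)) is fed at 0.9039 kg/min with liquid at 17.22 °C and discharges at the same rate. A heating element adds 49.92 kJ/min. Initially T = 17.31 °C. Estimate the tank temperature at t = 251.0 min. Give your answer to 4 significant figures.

First-law balance (no shaft work): M c_p dT/dt = ṁ c_p (T_in − T) + 49.92.
Rearrange: dT/dt = (T_ss − T)/τ with τ = M/ṁ = 342.848 min and T_ss = T_in + Q̇/(ṁ c_p) = 30.3882 °C.
Integrating: T(t) = T_ss + (T₀ − T_ss) e^(−t/τ).
T(251.0) = 30.3882 + (-13.0782)·e^(−251.0/342.848) = 30.3882 + (-13.0782)·0.480896 = 24.0989 °C.

24.10 °C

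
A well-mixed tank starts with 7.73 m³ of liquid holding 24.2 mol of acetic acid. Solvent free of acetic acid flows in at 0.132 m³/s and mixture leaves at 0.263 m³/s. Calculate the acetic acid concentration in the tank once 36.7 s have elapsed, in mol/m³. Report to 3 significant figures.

1.17 mol/m³

Total volume: dV/dt = Q_in − Q_out = -0.13100 m³/s, so V(t) = 7.73 − 0.13100 t and V(36.7) = 2.9223 m³.
No acetic acid enters, so dm/dt = −Q_out · (m/V).
dm/m = −Q_out dt/(V₀ − 0.13100 t); integrating gives ln(m/m₀) = −(Q_out/(Q_in−Q_out)) ln(V/V₀).
m = m₀ (V₀/V)^(Q_out/(Q_in−Q_out)) = 24.2 × (7.73/2.9223)^(-2.0076) = 3.4331 mol.
C = m/V = 3.4331/2.9223 = 1.1748 mol/m³.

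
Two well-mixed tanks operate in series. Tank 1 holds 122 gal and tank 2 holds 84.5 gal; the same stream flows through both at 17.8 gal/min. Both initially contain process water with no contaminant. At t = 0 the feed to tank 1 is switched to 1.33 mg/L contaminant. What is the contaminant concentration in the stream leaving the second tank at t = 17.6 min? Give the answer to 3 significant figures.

Each tank obeys Vᵢ dCᵢ/dt = Q(Cᵢ₋₁ − Cᵢ), so τᵢ = Vᵢ/Q.
τ₁ = 122/17.8 = 6.8539 min; τ₂ = 84.5/17.8 = 4.7472 min.
Tank 1: C₁ = C_in(1 − e^(−t/τ₁)). Tank 2 (τ₁ ≠ τ₂): C₂ = C_in[1 − (τ₁ e^(−t/τ₁) − τ₂ e^(−t/τ₂))/(τ₁ − τ₂)].
At t = 17.6: e^(−t/τ₁) = 0.076699, e^(−t/τ₂) = 0.024540.
C₂ = 1.33·[1 − (6.8539·0.076699 − 4.7472·0.024540)/(2.1067)] = 1.33·0.80577 = 1.0717 mg/L.

1.07 mg/L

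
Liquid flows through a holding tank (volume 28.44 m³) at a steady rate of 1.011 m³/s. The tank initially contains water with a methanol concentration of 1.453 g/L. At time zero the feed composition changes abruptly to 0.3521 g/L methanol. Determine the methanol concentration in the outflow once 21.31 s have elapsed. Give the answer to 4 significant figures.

0.8682 g/L

Unsteady species balance (constant V, well mixed): V dC/dt = Q(C_in − C).
Rewrite as dC/dt + C/τ = C_in/τ, τ = V/Q = 28.1306 s.
C approaches C_in exponentially: C(t) = C_in + (C₀ − C_in) e^(−t/τ).
C(21.31) = 0.3521 + (1.453 − 0.3521)·e^(−21.31/28.1306) = 0.3521 + (1.10090)·0.468819 = 0.868223 g/L.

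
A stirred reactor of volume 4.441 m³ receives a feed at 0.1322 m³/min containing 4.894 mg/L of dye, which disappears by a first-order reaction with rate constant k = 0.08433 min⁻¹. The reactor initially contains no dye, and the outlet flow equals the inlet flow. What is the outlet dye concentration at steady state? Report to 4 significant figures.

Species balance: V dC/dt = Q C_in − Q C − k V C.
At steady state: 0 = Q C_in − (Q + kV) C_ss, so C_ss = Q C_in/(Q + kV).
C_ss = 0.1322·4.894/(0.1322 + 0.08433·4.441) = 0.646987/0.506710 = 1.27684 mg/L.

1.277 mg/L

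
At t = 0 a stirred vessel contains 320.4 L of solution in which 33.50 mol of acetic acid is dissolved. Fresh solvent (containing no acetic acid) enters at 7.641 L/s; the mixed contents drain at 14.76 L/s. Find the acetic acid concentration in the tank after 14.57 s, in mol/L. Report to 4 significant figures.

Total volume: dV/dt = Q_in − Q_out = -7.11900 L/s, so V(t) = 320.4 − 7.11900 t and V(14.57) = 216.676 L.
No acetic acid enters, so dm/dt = −Q_out · (m/V).
dm/m = −Q_out dt/(V₀ − 7.11900 t); integrating gives ln(m/m₀) = −(Q_out/(Q_in−Q_out)) ln(V/V₀).
m = m₀ (V₀/V)^(Q_out/(Q_in−Q_out)) = 33.50 × (320.4/216.676)^(-2.07332) = 14.8876 mol.
C = m/V = 14.8876/216.676 = 0.0687091 mol/L.

0.06871 mol/L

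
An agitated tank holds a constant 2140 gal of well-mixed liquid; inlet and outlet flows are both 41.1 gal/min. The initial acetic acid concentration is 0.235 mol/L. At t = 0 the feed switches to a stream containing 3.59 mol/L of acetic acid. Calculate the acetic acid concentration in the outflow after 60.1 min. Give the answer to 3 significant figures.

2.53 mol/L

Species balance on the tank: V dC/dt = Q(C_in − C).
Time constant τ = V/Q = 2140/41.1 = 52.068 min.
Solution: C(t) = C_in + (C₀ − C_in) e^(−t/τ).
C(60.1) = 3.59 + (0.235 − 3.59)·e^(−60.1/52.068) = 3.59 + (-3.3550)·0.31529 = 2.5322 mol/L.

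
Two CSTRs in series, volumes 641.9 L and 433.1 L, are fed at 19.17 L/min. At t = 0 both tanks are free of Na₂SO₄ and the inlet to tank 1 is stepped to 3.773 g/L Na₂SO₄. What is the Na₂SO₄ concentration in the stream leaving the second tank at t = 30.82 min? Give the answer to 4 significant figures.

Each tank obeys Vᵢ dCᵢ/dt = Q(Cᵢ₋₁ − Cᵢ), so τᵢ = Vᵢ/Q.
τ₁ = 641.9/19.17 = 33.4846 min; τ₂ = 433.1/19.17 = 22.5926 min.
Tank 1: C₁ = C_in(1 − e^(−t/τ₁)). Tank 2 (τ₁ ≠ τ₂): C₂ = C_in[1 − (τ₁ e^(−t/τ₁) − τ₂ e^(−t/τ₂))/(τ₁ − τ₂)].
At t = 30.82: e^(−t/τ₁) = 0.398351, e^(−t/τ₂) = 0.255594.
C₂ = 3.773·[1 − (33.4846·0.398351 − 22.5926·0.255594)/(10.8920)] = 3.773·0.305539 = 1.15280 g/L.

1.153 g/L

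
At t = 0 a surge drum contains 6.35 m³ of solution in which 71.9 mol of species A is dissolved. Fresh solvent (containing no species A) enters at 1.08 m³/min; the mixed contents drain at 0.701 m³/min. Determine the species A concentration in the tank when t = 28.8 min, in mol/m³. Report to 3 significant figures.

0.655 mol/m³

Let m(t) be the amount of species A. Volume: V(t) = V₀ + (Q_in − Q_out) t = 6.35 + 0.37900 t; V(28.8) = 17.265 m³.
Species balance (pure solvent in): dm/dt = −Q_out · m/V(t).
Separate: dm/m = −Q_out dt/V(t) ⇒ ln(m/m₀) = −(Q_out/(Q_in−Q_out)) ln(V/V₀).
m = m₀ (V₀/V)^(Q_out/(Q_in−Q_out)) = 71.9 × (6.35/17.265)^(1.8496) = 11.305 mol.
C = m/V = 11.305/17.265 = 0.65478 mol/m³.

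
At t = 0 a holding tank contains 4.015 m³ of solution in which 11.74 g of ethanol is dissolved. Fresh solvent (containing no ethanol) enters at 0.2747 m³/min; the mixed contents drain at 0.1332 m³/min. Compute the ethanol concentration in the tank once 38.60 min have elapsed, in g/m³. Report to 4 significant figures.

Let m(t) be the amount of ethanol. Volume: V(t) = V₀ + (Q_in − Q_out) t = 4.015 + 0.141500 t; V(38.60) = 9.47690 m³.
No ethanol enters, so dm/dt = −Q_out · (m/V).
dm/m = −Q_out dt/(V₀ + 0.141500 t); integrating gives ln(m/m₀) = −(Q_out/(Q_in−Q_out)) ln(V/V₀).
m = m₀ (V₀/V)^(Q_out/(Q_in−Q_out)) = 11.74 × (4.015/9.47690)^(0.941343) = 5.23077 g.
C = m/V = 5.23077/9.47690 = 0.551949 g/m³.

0.5519 g/m³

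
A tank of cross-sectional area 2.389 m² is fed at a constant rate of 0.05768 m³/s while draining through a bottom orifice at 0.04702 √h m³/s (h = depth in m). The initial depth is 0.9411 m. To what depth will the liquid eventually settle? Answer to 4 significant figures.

1.505 m

A dh/dt = Q_in − 0.04702 √h. Steady state requires inflow = outflow:
Q_in = 0.04702 √h_ss ⇒ √h_ss = 0.05768/0.04702 = 1.22671.
h_ss = 1.22671² = 1.50482 m. (Since h₀ = 0.9411 m < h_ss, the level will rise toward this value.)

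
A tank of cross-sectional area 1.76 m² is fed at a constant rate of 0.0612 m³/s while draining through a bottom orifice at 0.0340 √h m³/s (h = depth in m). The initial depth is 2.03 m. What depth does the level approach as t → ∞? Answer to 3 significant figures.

Accumulation of liquid (constant cross-section A): A dh/dt = Q_in − 0.0340 √h. At steady state dh/dt = 0:
Q_in = 0.0340 √h_ss ⇒ √h_ss = 0.0612/0.0340 = 1.8000.
h_ss = 1.8000² = 3.2400 m. (Since h₀ = 2.03 m < h_ss, the level will rise toward this value.)

3.24 m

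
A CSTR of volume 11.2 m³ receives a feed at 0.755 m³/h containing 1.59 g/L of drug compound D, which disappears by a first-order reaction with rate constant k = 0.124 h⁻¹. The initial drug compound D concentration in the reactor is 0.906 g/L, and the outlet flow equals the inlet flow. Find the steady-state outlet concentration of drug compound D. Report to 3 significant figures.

0.560 g/L

Species balance: V dC/dt = Q C_in − Q C − k V C.
Steady state (dC/dt = 0): C_ss = Q C_in/(Q + kV) = C_in/(1 + kV/Q).
C_ss = 0.755·1.59/(0.755 + 0.124·11.2) = 1.2005/2.1438 = 0.55996 g/L.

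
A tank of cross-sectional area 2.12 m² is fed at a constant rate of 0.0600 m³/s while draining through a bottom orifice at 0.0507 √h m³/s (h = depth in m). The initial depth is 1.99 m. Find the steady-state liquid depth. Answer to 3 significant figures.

A dh/dt = Q_in − 0.0507 √h. Steady state requires inflow = outflow:
Q_in = 0.0507 √h_ss ⇒ √h_ss = 0.0600/0.0507 = 1.1834.
h_ss = 1.1834² = 1.4005 m. (Since h₀ = 1.99 m > h_ss, the level will fall toward this value.)

1.40 m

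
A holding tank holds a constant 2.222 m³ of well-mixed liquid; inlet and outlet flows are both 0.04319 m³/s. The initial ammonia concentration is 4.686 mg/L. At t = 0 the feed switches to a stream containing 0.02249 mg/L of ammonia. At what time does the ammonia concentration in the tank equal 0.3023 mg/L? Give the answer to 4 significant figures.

Species balance: V dC/dt = Q(C_in − C) ⇒ τ = V/Q = 51.4471 s.
C(t) = C_in + (C₀ − C_in) e^(−t/τ). Set C = 0.3023 and solve for t:
e^(−t/τ) = (C − C_in)/(C₀ − C_in) = (0.3023 − 0.02249)/(4.686 − 0.02249) = 0.0599999
t = −τ ln(…) = 51.4471 × 2.81341 = 144.742 s.

144.7 s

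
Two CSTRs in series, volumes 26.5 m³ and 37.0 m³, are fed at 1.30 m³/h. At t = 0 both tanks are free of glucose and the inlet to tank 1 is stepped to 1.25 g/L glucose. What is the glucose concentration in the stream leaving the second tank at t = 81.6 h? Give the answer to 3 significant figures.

1.06 g/L

Time constants: τᵢ = Vᵢ/Q for each well-mixed tank.
τ₁ = 26.5/1.30 = 20.385 h; τ₂ = 37.0/1.30 = 28.462 h.
Solving the cascade with C₁(0)=C₂(0)=0 gives C₂(t) = C_in[1 − (τ₁ e^(−t/τ₁) − τ₂ e^(−t/τ₂))/(τ₁ − τ₂)].
At t = 81.6: e^(−t/τ₁) = 0.018260, e^(−t/τ₂) = 0.056868.
C₂ = 1.25·[1 − (20.385·0.018260 − 28.462·0.056868)/(-8.0769)] = 1.25·0.84569 = 1.0571 g/L.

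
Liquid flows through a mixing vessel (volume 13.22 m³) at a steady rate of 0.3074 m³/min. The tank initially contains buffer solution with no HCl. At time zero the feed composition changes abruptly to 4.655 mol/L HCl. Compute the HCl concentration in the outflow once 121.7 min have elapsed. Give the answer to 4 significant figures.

Mass balance on the solute (V constant): V dC/dt = Q(C_in − C).
Rewrite as dC/dt + C/τ = C_in/τ, τ = V/Q = 43.0059 min.
Integrating: C(t) = C_in + (C₀ − C_in) e^(−t/τ).
C(121.7) = 4.655 + (0 − 4.655)·e^(−121.7/43.0059) = 4.655 + (-4.65500)·0.0590219 = 4.38025 mol/L.

4.380 mol/L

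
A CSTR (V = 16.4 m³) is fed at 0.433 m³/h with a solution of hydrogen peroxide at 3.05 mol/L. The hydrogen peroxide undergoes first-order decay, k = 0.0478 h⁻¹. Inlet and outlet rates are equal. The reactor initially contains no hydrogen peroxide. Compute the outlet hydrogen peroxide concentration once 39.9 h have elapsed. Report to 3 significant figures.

Species balance: V dC/dt = Q C_in − Q C − k V C.
dC/dt = (Q/V) C_in − (Q/V + k) C; effective rate a = Q/V + k = 0.026402 + 0.0478 = 0.074202 h⁻¹.
C_ss = Q C_in/(Q + kV) = 1.0852 mol/L; C(t) = C_ss + (C₀ − C_ss) e^(−a t).
C(39.9) = 1.0852 + (-1.0852)·e^(−0.074202·39.9) = 1.0852 + (-1.0852)·0.051784 = 1.0290 mol/L.

1.03 mol/L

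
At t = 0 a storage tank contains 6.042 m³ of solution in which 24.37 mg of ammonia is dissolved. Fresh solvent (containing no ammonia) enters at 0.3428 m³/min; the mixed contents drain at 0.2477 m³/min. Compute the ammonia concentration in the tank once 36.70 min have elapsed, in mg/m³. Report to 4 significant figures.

Total volume: dV/dt = Q_in − Q_out = 0.0951000 m³/min, so V(t) = 6.042 + 0.0951000 t and V(36.70) = 9.53217 m³.
No ammonia enters, so dm/dt = −Q_out · (m/V).
Separate: dm/m = −Q_out dt/V(t) ⇒ ln(m/m₀) = −(Q_out/(Q_in−Q_out)) ln(V/V₀).
m = m₀ (V₀/V)^(Q_out/(Q_in−Q_out)) = 24.37 × (6.042/9.53217)^(2.60463) = 7.43208 mg.
C = m/V = 7.43208/9.53217 = 0.779684 mg/m³.

0.7797 mg/m³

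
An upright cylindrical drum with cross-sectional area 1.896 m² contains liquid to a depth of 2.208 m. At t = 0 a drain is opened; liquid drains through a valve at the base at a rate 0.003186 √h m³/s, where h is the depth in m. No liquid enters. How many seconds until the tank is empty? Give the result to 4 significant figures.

1769 s

A dh/dt = −Q_out = −0.003186 √h.
∫ h^(−1/2) dh = −(0.003186/A) ∫ dt, giving 2√h = 2√h₀ − (0.003186/A) t.
Set h = 0: 2√h₀ = (0.003186/A) t_empty ⇒ t_empty = 2A√h₀/0.003186.
t_empty = 2·1.896·√2.208/0.003186 = 3.79200·1.48593/0.003186 = 1768.57 s.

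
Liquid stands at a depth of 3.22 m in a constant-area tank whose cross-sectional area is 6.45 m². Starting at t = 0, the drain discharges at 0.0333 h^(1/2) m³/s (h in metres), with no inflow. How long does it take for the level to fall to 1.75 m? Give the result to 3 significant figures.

183 s

With no inflow, A dh/dt = −0.0333 √h.
Separate and integrate: 2(√h − √h₀) = −(0.0333/A) t.
t = 2A(√h₀ − √h)/0.0333 = 2·6.45·(√3.22 − √1.75)/0.0333
  = 12.900 × (1.7944 − 1.3229) / 0.0333 = 182.68 s.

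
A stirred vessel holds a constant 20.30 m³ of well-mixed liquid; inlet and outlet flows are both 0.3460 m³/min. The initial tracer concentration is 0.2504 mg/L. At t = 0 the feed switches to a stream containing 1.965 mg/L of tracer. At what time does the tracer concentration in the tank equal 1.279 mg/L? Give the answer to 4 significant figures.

53.75 min

Mass balance on the solute (V constant): V dC/dt = Q(C_in − C), so τ = V/Q = 58.6705 min.
C(t) = C_in + (C₀ − C_in) e^(−t/τ). Set C = 1.279 and solve for t:
e^(−t/τ) = (C − C_in)/(C₀ − C_in) = (1.279 − 1.965)/(0.2504 − 1.965) = 0.400093
t = −τ ln(…) = 58.6705 × 0.916057 = 53.7456 min.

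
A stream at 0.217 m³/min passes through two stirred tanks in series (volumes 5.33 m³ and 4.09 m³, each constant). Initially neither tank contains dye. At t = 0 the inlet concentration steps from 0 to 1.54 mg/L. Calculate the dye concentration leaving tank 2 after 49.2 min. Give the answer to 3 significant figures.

Species balance on tank i: dCᵢ/dt = (Cᵢ₋₁ − Cᵢ)/τᵢ with τᵢ = Vᵢ/Q.
τ₁ = 5.33/0.217 = 24.562 min; τ₂ = 4.09/0.217 = 18.848 min.
Tank 1: C₁ = C_in(1 − e^(−t/τ₁)). Tank 2 (τ₁ ≠ τ₂): C₂ = C_in[1 − (τ₁ e^(−t/τ₁) − τ₂ e^(−t/τ₂))/(τ₁ − τ₂)].
At t = 49.2: e^(−t/τ₁) = 0.13492, e^(−t/τ₂) = 0.073508.
C₂ = 1.54·[1 − (24.562·0.13492 − 18.848·0.073508)/(5.7143)] = 1.54·0.66252 = 1.0203 mg/L.

1.02 mg/L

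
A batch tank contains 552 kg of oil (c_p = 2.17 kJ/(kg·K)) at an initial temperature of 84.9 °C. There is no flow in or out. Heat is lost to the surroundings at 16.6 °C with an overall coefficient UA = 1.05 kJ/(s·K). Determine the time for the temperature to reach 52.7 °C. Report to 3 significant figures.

Heat balance on the well-mixed liquid: M c_p dT/dt = −UA(T − T_amb).
τ = M c_p/UA = 1140.8 s; T_ss = T_amb = 16.600 °C.
T(t) = T_ss + (T₀ − T_ss)e^(−t/τ); set T = 52.7:
t = −τ ln[(T − T_ss)/(T₀ − T_ss)] = −1140.8 · ln(0.52855) = 727.39 s.

727 s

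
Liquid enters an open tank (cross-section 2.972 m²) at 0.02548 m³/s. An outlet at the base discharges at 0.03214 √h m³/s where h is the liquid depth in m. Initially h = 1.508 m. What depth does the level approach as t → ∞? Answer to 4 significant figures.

0.6285 m

A dh/dt = Q_in − 0.03214 √h. Steady state requires inflow = outflow:
Q_in = 0.03214 √h_ss ⇒ √h_ss = 0.02548/0.03214 = 0.792782.
h_ss = 0.792782² = 0.628503 m. (Since h₀ = 1.508 m > h_ss, the level will fall toward this value.)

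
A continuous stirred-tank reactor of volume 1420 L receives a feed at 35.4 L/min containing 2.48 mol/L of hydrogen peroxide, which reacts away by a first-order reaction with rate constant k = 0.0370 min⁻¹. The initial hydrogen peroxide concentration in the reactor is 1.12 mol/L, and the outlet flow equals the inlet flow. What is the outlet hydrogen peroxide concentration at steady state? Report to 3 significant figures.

0.998 mol/L

V dC/dt = Q(C_in − C) − k V C.
Steady state (dC/dt = 0): C_ss = Q C_in/(Q + kV) = C_in/(1 + kV/Q).
C_ss = 35.4·2.48/(35.4 + 0.0370·1420) = 87.792/87.940 = 0.99832 mol/L.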